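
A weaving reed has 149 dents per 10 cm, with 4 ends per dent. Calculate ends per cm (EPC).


Formula: EPC = (dents per 10 cm * ends per dent) / 10
Step 1: Total ends per 10 cm = 149 * 4 = 596
Step 2: EPC = 596 / 10 = 59.6 ends/cm

59.6 ends/cm


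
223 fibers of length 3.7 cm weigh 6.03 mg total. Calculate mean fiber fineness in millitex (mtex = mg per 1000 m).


Formula: fineness (mtex) = mass (mg) / total length (km) = (mass_mg / total_length_m) * 1000
Step 1: Convert fiber length: 3.7 cm = 0.037 m
Step 2: Total fiber length = 223 * 0.037 = 8.251 m
Step 3: Linear density = 6.03 mg / 8.251 m = 0.7308 mg/m
Step 4: fineness = 0.7308 * 1000 = 730.8 mtex

730.8 mtex


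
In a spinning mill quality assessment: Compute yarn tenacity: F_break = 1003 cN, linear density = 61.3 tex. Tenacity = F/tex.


Formula: Tenacity = Breaking force / Linear density
Tenacity = 1003 cN / 61.3 tex
Tenacity = 16.36 cN/tex

16.36 cN/tex


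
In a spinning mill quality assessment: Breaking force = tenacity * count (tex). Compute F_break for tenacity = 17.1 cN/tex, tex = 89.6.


Formula: Breaking force = Tenacity * Linear density
F = 17.1 cN/tex * 89.6 tex
F = 1532.16 cN

1532.16 cN


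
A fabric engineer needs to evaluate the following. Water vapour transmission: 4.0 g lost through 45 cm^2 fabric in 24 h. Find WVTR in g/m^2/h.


Formula: WVTR = mass_loss / (area * time)
Step 1: Convert area: 45 cm^2 = 0.0045 m^2
Step 2: WVTR = 4.0 g / (0.0045 m^2 * 24 h)
Step 3: WVTR = 4.0 / 0.108 = 37.0 g/m^2/h

37.0 g/m^2/h


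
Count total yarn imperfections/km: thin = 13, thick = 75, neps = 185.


Formula: Total = thin places + thick places + neps
Total = 13 + 75 + 185
Total = 273 imperfections/km

273 imperfections/km


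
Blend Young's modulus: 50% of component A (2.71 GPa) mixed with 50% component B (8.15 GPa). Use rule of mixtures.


Formula: Blend property = (fraction_A * property_A) + (fraction_B * property_B)
Step 1: Contribution A = 50/100 * 2.71 GPa = 1.355 GPa
Step 2: Contribution B = 50/100 * 8.15 GPa = 4.075 GPa
Step 3: Blend Young's modulus = 1.355 + 4.075 = 5.43 GPa

5.43 GPa


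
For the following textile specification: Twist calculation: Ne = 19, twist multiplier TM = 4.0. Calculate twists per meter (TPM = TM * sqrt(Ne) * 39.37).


Formula: TPM = TM * sqrt(Ne) * 39.37
Step 1: sqrt(Ne) = sqrt(19) = 4.3589
Step 2: TM * sqrt(Ne) = 4.0 * 4.3589 = 17.4356
Step 3: TPM = 17.4356 * 39.37 = 686 twists/m

686 twists/m


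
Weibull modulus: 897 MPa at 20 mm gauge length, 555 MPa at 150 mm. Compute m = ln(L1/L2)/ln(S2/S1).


Formula: m = ln(L1/L2) / ln(S2/S1)
Step 1: ln(L1/L2) = ln(20/150) = -2.01490
Step 2: S2/S1 = 555/897 = 0.61873
Step 3: ln(S2/S1) = ln(0.61873) = -0.48009
Step 4: m = -2.01490 / -0.48009 = 4.20

4.20 (Weibull m)


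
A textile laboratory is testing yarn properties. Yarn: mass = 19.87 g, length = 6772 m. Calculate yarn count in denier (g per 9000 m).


Formula: den = (mass_g / length_m) * 9000
Substituting: den = (19.87 / 6772) * 9000
Intermediate: 19.87 / 6772 = 0.00293414 g/m
den = 0.00293414 * 9000 = 26.4 denier

26.4 denier


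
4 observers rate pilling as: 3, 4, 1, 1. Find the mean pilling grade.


Formula: Mean = sum / count
Sum = 3 + 4 + 1 + 1 = 9
Mean = 9 / 4 = 2.3

2.3


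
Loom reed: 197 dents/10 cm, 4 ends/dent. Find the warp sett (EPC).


Formula: EPC = (dents per 10 cm * ends per dent) / 10
Step 1: Total ends per 10 cm = 197 * 4 = 788
Step 2: EPC = 788 / 10 = 78.8 ends/cm

78.8 ends/cm


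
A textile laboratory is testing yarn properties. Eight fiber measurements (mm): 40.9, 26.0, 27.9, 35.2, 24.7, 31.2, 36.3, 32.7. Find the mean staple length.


Formula: Mean = sum of lengths / count
Sum = 40.9 + 26.0 + 27.9 + 35.2 + 24.7 + 31.2 + 36.3 + 32.7
Sum = 254.9 mm
Mean = 254.9 / 8 = 31.86 mm

31.86 mm


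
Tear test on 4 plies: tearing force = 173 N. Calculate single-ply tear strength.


Formula: Per-ply strength = Total force / Number of plies
Per-ply = 173 N / 4
Per-ply = 43.25 N

43.25 N


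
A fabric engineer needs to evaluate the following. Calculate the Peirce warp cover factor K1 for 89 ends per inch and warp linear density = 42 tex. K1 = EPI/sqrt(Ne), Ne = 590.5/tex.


Formula: K1 = EPI / sqrt(Ne), with Ne = 590.5 / tex_warp
Step 1: Ne = 590.5 / 42 = 14.06
Step 2: sqrt(Ne) = sqrt(14.06) = 3.7497
Step 3: K1 = 89 / 3.7497 = 23.7

23.7


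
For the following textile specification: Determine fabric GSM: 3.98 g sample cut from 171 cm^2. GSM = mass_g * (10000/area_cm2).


Formula: GSM = mass_g / area_m2
Step 1: Convert area: 171 cm^2 = 171 / 10000 = 0.0171 m^2
Step 2: GSM = 3.98 g / 0.0171 m^2 = 232.7 g/m^2

232.7 g/m^2


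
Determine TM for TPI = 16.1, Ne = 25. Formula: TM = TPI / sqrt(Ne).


Formula: TM = TPI / sqrt(Ne)
Step 1: sqrt(Ne) = sqrt(25) = 5
Step 2: TM = 16.1 / 5 = 3.22

3.22 TM


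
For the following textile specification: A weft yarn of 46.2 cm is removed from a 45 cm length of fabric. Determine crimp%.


Formula: Crimp% = ((L_yarn - L_fabric) / L_fabric) * 100
Step 1: Extension = 46.2 - 45 = 1.2 cm
Step 2: Crimp% = (1.2 / 45) * 100
Step 3: Crimp% = 0.026667 * 100 = 2.6667% ≈ 2.7%

2.7%


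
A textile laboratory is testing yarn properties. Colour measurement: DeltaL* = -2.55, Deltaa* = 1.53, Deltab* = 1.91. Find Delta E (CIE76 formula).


Formula: Delta E = sqrt(dL*^2 + da*^2 + db*^2)
Step 1: dL*^2 = (-2.55)^2 = 6.5025
Step 2: da*^2 = 1.53^2 = 2.3409
Step 3: db*^2 = 1.91^2 = 3.6481
Step 4: Sum = 6.5025 + 2.3409 + 3.6481 = 12.4915
Step 5: Delta E = sqrt(12.4915) = 3.53

3.53 Delta E


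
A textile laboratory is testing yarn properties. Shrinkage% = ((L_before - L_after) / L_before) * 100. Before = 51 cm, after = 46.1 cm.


Formula: Shrinkage% = ((L_before - L_after) / L_before) * 100
Step 1: Shrinkage = 51 - 46.1 = 4.9 cm
Step 2: Shrinkage% = (4.9 / 51) * 100
Step 3: Shrinkage% = 0.096078 * 100 = 9.6078% ≈ 9.6%

9.6%


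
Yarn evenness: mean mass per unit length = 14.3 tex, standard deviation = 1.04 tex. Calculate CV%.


Formula: CV% = (standard deviation / mean) * 100
Step 1: Ratio = 1.04 / 14.3 = 0.072727
Step 2: CV% = 0.072727 * 100 = 7.2727% ≈ 7.3%

7.3%


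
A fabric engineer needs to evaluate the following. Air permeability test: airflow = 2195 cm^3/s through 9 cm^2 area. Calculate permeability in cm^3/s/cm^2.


Formula: Air Permeability = Airflow / Test Area
AP = 2195 cm^3/s / 9 cm^2
AP = 243.9 cm^3/s/cm^2

243.9 cm^3/s/cm^2


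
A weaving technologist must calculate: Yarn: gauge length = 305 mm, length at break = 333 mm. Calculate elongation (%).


Formula: Elongation (%) = ((L_break - L0) / L0) * 100
Step 1: Extension = 333 - 305 = 28 mm
Step 2: Elongation = (28 / 305) * 100
Step 3: Elongation = 0.091803 * 100 = 9.1803% ≈ 9.2%

9.2%


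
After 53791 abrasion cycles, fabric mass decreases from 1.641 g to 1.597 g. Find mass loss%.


Formula: Mass loss% = ((m_before - m_after) / m_before) * 100
Step 1: Mass loss = 1.641 - 1.597 = 0.044 g
Step 2: Ratio = 0.044 / 1.641 = 0.0268129
Step 3: Mass loss% = 0.0268129 * 100 = 2.68129% ≈ 2.68%

2.68%


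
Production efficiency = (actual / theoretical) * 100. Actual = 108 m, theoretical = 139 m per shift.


Formula: Efficiency% = (Actual output / Theoretical output) * 100
Efficiency% = (108 / 139) * 100
Efficiency% = 0.776978 * 100 = 77.6978% ≈ 77.7%

77.7%


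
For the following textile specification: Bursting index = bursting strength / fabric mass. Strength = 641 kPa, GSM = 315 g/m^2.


Formula: Bursting Index = Bursting Strength / Fabric GSM
BI = 641 kPa / 315 g/m^2
BI = 2.035 kPa/(g/m^2)

2.035 kPa/(g/m^2)


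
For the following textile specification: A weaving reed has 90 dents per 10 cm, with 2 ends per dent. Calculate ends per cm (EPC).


Formula: EPC = (dents per 10 cm * ends per dent) / 10
Step 1: Total ends per 10 cm = 90 * 2 = 180
Step 2: EPC = 180 / 10 = 18.0 ends/cm

18.0 ends/cm


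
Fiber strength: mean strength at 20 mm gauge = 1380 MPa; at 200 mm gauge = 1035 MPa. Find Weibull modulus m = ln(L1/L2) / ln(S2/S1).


Formula: m = ln(L1/L2) / ln(S2/S1)
Step 1: ln(L1/L2) = ln(20/200) = -2.30259
Step 2: S2/S1 = 1035/1380 = 0.75
Step 3: ln(S2/S1) = ln(0.75) = -0.28768
Step 4: m = -2.30259 / -0.28768 = 8.00

8.00 (Weibull m)


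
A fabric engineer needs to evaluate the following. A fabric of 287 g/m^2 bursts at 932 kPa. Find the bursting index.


Formula: Bursting Index = Bursting Strength / Fabric GSM
BI = 932 kPa / 287 g/m^2
BI = 3.247 kPa/(g/m^2)

3.247 kPa/(g/m^2)


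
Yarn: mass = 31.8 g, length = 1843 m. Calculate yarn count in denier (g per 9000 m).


Formula: den = (mass_g / length_m) * 9000
Substituting: den = (31.8 / 1843) * 9000
Intermediate: 31.8 / 1843 = 0.01725448 g/m
den = 0.01725448 * 9000 = 155.3 denier

155.3 denier


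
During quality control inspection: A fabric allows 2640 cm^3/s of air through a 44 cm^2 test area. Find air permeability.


Formula: Air Permeability = Airflow / Test Area
AP = 2640 cm^3/s / 44 cm^2
AP = 60.0 cm^3/s/cm^2

60.0 cm^3/s/cm^2


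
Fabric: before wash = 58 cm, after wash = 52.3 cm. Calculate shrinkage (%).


Formula: Shrinkage% = ((L_before - L_after) / L_before) * 100
Step 1: Shrinkage = 58 - 52.3 = 5.7 cm
Step 2: Shrinkage% = (5.7 / 58) * 100
Step 3: Shrinkage% = 0.098276 * 100 = 9.8276% ≈ 9.8%

9.8%


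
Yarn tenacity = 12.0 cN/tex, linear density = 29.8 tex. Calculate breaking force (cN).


Formula: Breaking force = Tenacity * Linear density
F = 12.0 cN/tex * 29.8 tex
F = 357.60 cN

357.60 cN


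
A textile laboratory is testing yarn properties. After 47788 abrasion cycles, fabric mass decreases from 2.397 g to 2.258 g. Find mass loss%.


Formula: Mass loss% = ((m_before - m_after) / m_before) * 100
Step 1: Mass loss = 2.397 - 2.258 = 0.139 g
Step 2: Ratio = 0.139 / 2.397 = 0.0579892
Step 3: Mass loss% = 0.0579892 * 100 = 5.79892% ≈ 5.80%

5.80%


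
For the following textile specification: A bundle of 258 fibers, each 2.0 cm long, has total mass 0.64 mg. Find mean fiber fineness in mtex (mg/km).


Formula: fineness (mtex) = mass (mg) / total length (km) = (mass_mg / total_length_m) * 1000
Step 1: Convert fiber length: 2.0 cm = 0.02 m
Step 2: Total fiber length = 258 * 0.02 = 5.16 m
Step 3: Linear density = 0.64 mg / 5.16 m = 0.1240 mg/m
Step 4: fineness = 0.1240 * 1000 = 124.0 mtex

124.0 mtex


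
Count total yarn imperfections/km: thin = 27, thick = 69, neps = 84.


Formula: Total = thin places + thick places + neps
Total = 27 + 69 + 84
Total = 180 imperfections/km

180 imperfections/km


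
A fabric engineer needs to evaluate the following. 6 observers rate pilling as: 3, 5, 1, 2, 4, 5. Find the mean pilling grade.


Formula: Mean = sum / count
Sum = 3 + 5 + 1 + 2 + 4 + 5 = 20
Mean = 20 / 6 = 3.3

3.3


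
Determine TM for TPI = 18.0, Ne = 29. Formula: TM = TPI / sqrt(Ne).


Formula: TM = TPI / sqrt(Ne)
Step 1: sqrt(Ne) = sqrt(29) = 5.3852
Step 2: TM = 18.0 / 5.3852 = 3.34

3.34 TM


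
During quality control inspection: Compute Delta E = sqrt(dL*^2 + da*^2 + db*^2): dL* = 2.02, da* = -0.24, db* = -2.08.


Formula: Delta E = sqrt(dL*^2 + da*^2 + db*^2)
Step 1: dL*^2 = 2.02^2 = 4.0804
Step 2: da*^2 = (-0.24)^2 = 0.0576
Step 3: db*^2 = (-2.08)^2 = 4.3264
Step 4: Sum = 4.0804 + 0.0576 + 4.3264 = 8.4644
Step 5: Delta E = sqrt(8.4644) = 2.91

2.91 Delta E


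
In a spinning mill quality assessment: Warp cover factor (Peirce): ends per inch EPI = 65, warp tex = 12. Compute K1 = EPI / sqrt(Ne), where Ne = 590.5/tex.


Formula: K1 = EPI / sqrt(Ne), with Ne = 590.5 / tex_warp
Step 1: Ne = 590.5 / 12 = 49.208
Step 2: sqrt(Ne) = sqrt(49.208) = 7.0148
Step 3: K1 = 65 / 7.0148 = 9.3

9.3


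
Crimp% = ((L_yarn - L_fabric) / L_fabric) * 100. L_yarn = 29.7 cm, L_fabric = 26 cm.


Formula: Crimp% = ((L_yarn - L_fabric) / L_fabric) * 100
Step 1: Extension = 29.7 - 26 = 3.7 cm
Step 2: Crimp% = (3.7 / 26) * 100
Step 3: Crimp% = 0.142308 * 100 = 14.2308% ≈ 14.2%

14.2%


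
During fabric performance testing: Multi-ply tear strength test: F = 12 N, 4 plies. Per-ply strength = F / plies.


Formula: Per-ply strength = Total force / Number of plies
Per-ply = 12 N / 4
Per-ply = 3 N

3 N


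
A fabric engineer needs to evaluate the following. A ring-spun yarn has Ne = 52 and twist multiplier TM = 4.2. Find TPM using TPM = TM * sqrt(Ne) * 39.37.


Formula: TPM = TM * sqrt(Ne) * 39.37
Step 1: sqrt(Ne) = sqrt(52) = 7.2111
Step 2: TM * sqrt(Ne) = 4.2 * 7.2111 = 30.2866
Step 3: TPM = 30.2866 * 39.37 = 1192 twists/m

1192 twists/m


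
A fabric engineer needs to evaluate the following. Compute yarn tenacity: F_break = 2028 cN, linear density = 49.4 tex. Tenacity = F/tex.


Formula: Tenacity = Breaking force / Linear density
Tenacity = 2028 cN / 49.4 tex
Tenacity = 41.05 cN/tex

41.05 cN/tex


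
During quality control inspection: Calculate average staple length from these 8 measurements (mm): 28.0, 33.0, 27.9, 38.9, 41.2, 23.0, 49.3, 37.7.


Formula: Mean = sum of lengths / count
Sum = 28.0 + 33.0 + 27.9 + 38.9 + 41.2 + 23.0 + 49.3 + 37.7
Sum = 279.0 mm
Mean = 279.0 / 8 = 34.88 mm

34.88 mm


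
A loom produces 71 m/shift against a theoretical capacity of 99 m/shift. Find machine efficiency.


Formula: Efficiency% = (Actual output / Theoretical output) * 100
Efficiency% = (71 / 99) * 100
Efficiency% = 0.717172 * 100 = 71.7172% ≈ 71.7%

71.7%


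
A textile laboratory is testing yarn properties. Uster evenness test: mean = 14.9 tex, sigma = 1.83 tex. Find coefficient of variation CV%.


Formula: CV% = (standard deviation / mean) * 100
Step 1: Ratio = 1.83 / 14.9 = 0.122819
Step 2: CV% = 0.122819 * 100 = 12.2819% ≈ 12.3%

12.3%


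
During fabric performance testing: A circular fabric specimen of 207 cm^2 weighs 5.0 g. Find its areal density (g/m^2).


Formula: GSM = mass_g / area_m2
Step 1: Convert area: 207 cm^2 = 207 / 10000 = 0.0207 m^2
Step 2: GSM = 5.0 g / 0.0207 m^2 = 241.5 g/m^2

241.5 g/m^2


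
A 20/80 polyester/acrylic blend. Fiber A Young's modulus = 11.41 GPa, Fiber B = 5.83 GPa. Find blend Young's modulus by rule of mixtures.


Formula: Blend property = (fraction_A * property_A) + (fraction_B * property_B)
Step 1: Contribution A = 20/100 * 11.41 GPa = 2.282 GPa
Step 2: Contribution B = 80/100 * 5.83 GPa = 4.664 GPa
Step 3: Blend Young's modulus = 2.282 + 4.664 = 6.946 GPa

6.946 GPa


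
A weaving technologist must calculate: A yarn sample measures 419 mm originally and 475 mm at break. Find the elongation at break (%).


Formula: Elongation (%) = ((L_break - L0) / L0) * 100
Step 1: Extension = 475 - 419 = 56 mm
Step 2: Elongation = (56 / 419) * 100
Step 3: Elongation = 0.133652 * 100 = 13.3652% ≈ 13.4%

13.4%


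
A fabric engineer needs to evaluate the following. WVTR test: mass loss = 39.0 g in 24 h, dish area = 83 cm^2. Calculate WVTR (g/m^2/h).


Formula: WVTR = mass_loss / (area * time)
Step 1: Convert area: 83 cm^2 = 0.0083 m^2
Step 2: WVTR = 39.0 g / (0.0083 m^2 * 24 h)
Step 3: WVTR = 39.0 / 0.1992 = 195.8 g/m^2/h

195.8 g/m^2/h


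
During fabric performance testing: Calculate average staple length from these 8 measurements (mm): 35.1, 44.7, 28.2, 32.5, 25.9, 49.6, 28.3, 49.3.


Formula: Mean = sum of lengths / count
Sum = 35.1 + 44.7 + 28.2 + 32.5 + 25.9 + 49.6 + 28.3 + 49.3
Sum = 293.6 mm
Mean = 293.6 / 8 = 36.70 mm

36.70 mm


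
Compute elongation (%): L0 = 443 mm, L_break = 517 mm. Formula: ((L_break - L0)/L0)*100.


Formula: Elongation (%) = ((L_break - L0) / L0) * 100
Step 1: Extension = 517 - 443 = 74 mm
Step 2: Elongation = (74 / 443) * 100
Step 3: Elongation = 0.167043 * 100 = 16.7043% ≈ 16.7%

16.7%


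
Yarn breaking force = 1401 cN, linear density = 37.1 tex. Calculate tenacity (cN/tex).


Formula: Tenacity = Breaking force / Linear density
Tenacity = 1401 cN / 37.1 tex
Tenacity = 37.76 cN/tex

37.76 cN/tex


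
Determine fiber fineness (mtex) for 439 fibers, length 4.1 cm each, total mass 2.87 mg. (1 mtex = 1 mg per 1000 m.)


Formula: fineness (mtex) = mass (mg) / total length (km) = (mass_mg / total_length_m) * 1000
Step 1: Convert fiber length: 4.1 cm = 0.041 m
Step 2: Total fiber length = 439 * 0.041 = 17.999 m
Step 3: Linear density = 2.87 mg / 17.999 m = 0.1595 mg/m
Step 4: fineness = 0.1595 * 1000 = 159.5 mtex

159.5 mtex


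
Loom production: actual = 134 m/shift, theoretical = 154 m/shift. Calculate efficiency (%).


Formula: Efficiency% = (Actual output / Theoretical output) * 100
Efficiency% = (134 / 154) * 100
Efficiency% = 0.87013 * 100 = 87.013% ≈ 87.0%

87.0%


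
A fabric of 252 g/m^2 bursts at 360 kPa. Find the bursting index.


Formula: Bursting Index = Bursting Strength / Fabric GSM
BI = 360 kPa / 252 g/m^2
BI = 1.429 kPa/(g/m^2)

1.429 kPa/(g/m^2)


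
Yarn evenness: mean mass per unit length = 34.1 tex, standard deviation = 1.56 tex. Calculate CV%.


Formula: CV% = (standard deviation / mean) * 100
Step 1: Ratio = 1.56 / 34.1 = 0.045748
Step 2: CV% = 0.045748 * 100 = 4.5748% ≈ 4.6%

4.6%


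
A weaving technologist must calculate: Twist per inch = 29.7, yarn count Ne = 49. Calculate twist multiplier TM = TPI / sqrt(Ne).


Formula: TM = TPI / sqrt(Ne)
Step 1: sqrt(Ne) = sqrt(49) = 7
Step 2: TM = 29.7 / 7 = 4.24

4.24 TM


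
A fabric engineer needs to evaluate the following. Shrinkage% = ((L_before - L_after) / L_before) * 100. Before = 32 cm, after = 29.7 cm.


Formula: Shrinkage% = ((L_before - L_after) / L_before) * 100
Step 1: Shrinkage = 32 - 29.7 = 2.3 cm
Step 2: Shrinkage% = (2.3 / 32) * 100
Step 3: Shrinkage% = 0.071875 * 100 = 7.1875% ≈ 7.2%

7.2%


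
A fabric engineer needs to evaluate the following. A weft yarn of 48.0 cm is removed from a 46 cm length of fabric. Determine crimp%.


Formula: Crimp% = ((L_yarn - L_fabric) / L_fabric) * 100
Step 1: Extension = 48.0 - 46 = 2.0 cm
Step 2: Crimp% = (2.0 / 46) * 100
Step 3: Crimp% = 0.043478 * 100 = 4.3478% ≈ 4.3%

4.3%


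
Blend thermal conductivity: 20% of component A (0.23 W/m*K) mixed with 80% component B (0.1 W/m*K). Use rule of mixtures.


Formula: Blend property = (fraction_A * property_A) + (fraction_B * property_B)
Step 1: Contribution A = 20/100 * 0.23 W/m*K = 0.046 W/m*K
Step 2: Contribution B = 80/100 * 0.1 W/m*K = 0.08 W/m*K
Step 3: Blend thermal conductivity = 0.046 + 0.08 = 0.126 W/m*K

0.126 W/m*K


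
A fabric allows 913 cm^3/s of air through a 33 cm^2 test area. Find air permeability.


Formula: Air Permeability = Airflow / Test Area
AP = 913 cm^3/s / 33 cm^2
AP = 27.7 cm^3/s/cm^2

27.7 cm^3/s/cm^2


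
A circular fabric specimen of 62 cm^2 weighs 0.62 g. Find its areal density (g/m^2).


Formula: GSM = mass_g / area_m2
Step 1: Convert area: 62 cm^2 = 62 / 10000 = 0.0062 m^2
Step 2: GSM = 0.62 g / 0.0062 m^2 = 100.0 g/m^2

100.0 g/m^2


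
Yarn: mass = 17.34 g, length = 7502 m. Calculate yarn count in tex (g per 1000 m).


Formula: Tex = (mass_g / length_m) * 1000
Substituting: Tex = (17.34 / 7502) * 1000
Intermediate: 17.34 / 7502 = 0.00231138 g/m
Tex = 0.00231138 * 1000 = 2.31 tex

2.31 tex


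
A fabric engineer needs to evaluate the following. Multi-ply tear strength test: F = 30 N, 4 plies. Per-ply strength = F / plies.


Formula: Per-ply strength = Total force / Number of plies
Per-ply = 30 N / 4
Per-ply = 7.5 N

7.5 N


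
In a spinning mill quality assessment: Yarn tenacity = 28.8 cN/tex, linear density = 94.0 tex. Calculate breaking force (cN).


Formula: Breaking force = Tenacity * Linear density
F = 28.8 cN/tex * 94.0 tex
F = 2707.20 cN

2707.20 cN


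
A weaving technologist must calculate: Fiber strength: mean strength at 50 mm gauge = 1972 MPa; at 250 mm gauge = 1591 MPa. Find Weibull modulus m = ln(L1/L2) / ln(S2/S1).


Formula: m = ln(L1/L2) / ln(S2/S1)
Step 1: ln(L1/L2) = ln(50/250) = -1.60944
Step 2: S2/S1 = 1591/1972 = 0.8068
Step 3: ln(S2/S1) = ln(0.8068) = -0.21468
Step 4: m = -1.60944 / -0.21468 = 7.50

7.50 (Weibull m)


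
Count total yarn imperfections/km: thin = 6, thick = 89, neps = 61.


Formula: Total = thin places + thick places + neps
Total = 6 + 89 + 61
Total = 156 imperfections/km

156 imperfections/km


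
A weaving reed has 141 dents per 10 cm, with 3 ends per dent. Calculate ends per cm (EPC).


Formula: EPC = (dents per 10 cm * ends per dent) / 10
Step 1: Total ends per 10 cm = 141 * 3 = 423
Step 2: EPC = 423 / 10 = 42.3 ends/cm

42.3 ends/cm


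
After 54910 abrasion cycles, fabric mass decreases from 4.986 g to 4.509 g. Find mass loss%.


Formula: Mass loss% = ((m_before - m_after) / m_before) * 100
Step 1: Mass loss = 4.986 - 4.509 = 0.477 g
Step 2: Ratio = 0.477 / 4.986 = 0.0956679
Step 3: Mass loss% = 0.0956679 * 100 = 9.56679% ≈ 9.57%

9.57%


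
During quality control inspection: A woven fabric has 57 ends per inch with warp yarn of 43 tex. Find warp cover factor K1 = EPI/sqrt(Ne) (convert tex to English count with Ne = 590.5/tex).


Formula: K1 = EPI / sqrt(Ne), with Ne = 590.5 / tex_warp
Step 1: Ne = 590.5 / 43 = 13.733
Step 2: sqrt(Ne) = sqrt(13.733) = 3.7058
Step 3: K1 = 57 / 3.7058 = 15.4

15.4


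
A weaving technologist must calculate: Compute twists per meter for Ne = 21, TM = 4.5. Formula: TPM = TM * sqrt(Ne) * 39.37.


Formula: TPM = TM * sqrt(Ne) * 39.37
Step 1: sqrt(Ne) = sqrt(21) = 4.5826
Step 2: TM * sqrt(Ne) = 4.5 * 4.5826 = 20.6217
Step 3: TPM = 20.6217 * 39.37 = 812 twists/m

812 twists/m


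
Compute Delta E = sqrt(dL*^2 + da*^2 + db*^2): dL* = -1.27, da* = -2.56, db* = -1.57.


Formula: Delta E = sqrt(dL*^2 + da*^2 + db*^2)
Step 1: dL*^2 = (-1.27)^2 = 1.6129
Step 2: da*^2 = (-2.56)^2 = 6.5536
Step 3: db*^2 = (-1.57)^2 = 2.4649
Step 4: Sum = 1.6129 + 6.5536 + 2.4649 = 10.6314
Step 5: Delta E = sqrt(10.6314) = 3.26

3.26 Delta E


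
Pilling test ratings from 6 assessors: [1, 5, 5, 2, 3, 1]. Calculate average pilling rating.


Formula: Mean = sum / count
Sum = 1 + 5 + 5 + 2 + 3 + 1 = 17
Mean = 17 / 6 = 2.8

2.8


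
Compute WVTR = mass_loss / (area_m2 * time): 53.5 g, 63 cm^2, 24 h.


Formula: WVTR = mass_loss / (area * time)
Step 1: Convert area: 63 cm^2 = 0.0063 m^2
Step 2: WVTR = 53.5 g / (0.0063 m^2 * 24 h)
Step 3: WVTR = 53.5 / 0.1512 = 353.8 g/m^2/h

353.8 g/m^2/h


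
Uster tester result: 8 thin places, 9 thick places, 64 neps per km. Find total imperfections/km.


Formula: Total = thin places + thick places + neps
Total = 8 + 9 + 64
Total = 81 imperfections/km

81 imperfections/km


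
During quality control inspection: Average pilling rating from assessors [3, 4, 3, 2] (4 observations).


Formula: Mean = sum / count
Sum = 3 + 4 + 3 + 2 = 12
Mean = 12 / 4 = 3.0

3.0


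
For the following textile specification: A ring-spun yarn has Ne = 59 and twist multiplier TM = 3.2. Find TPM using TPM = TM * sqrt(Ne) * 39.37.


Formula: TPM = TM * sqrt(Ne) * 39.37
Step 1: sqrt(Ne) = sqrt(59) = 7.6811
Step 2: TM * sqrt(Ne) = 3.2 * 7.6811 = 24.5795
Step 3: TPM = 24.5795 * 39.37 = 968 twists/m

968 twists/m


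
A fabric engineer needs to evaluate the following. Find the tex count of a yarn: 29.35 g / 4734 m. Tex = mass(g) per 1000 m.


Formula: Tex = (mass_g / length_m) * 1000
Substituting: Tex = (29.35 / 4734) * 1000
Intermediate: 29.35 / 4734 = 0.00619983 g/m
Tex = 0.00619983 * 1000 = 6.20 tex

6.20 tex


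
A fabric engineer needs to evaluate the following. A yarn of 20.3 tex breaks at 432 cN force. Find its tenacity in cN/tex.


Formula: Tenacity = Breaking force / Linear density
Tenacity = 432 cN / 20.3 tex
Tenacity = 21.28 cN/tex

21.28 cN/tex


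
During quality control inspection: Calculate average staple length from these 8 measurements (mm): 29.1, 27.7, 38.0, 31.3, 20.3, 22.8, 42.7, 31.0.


Formula: Mean = sum of lengths / count
Sum = 29.1 + 27.7 + 38.0 + 31.3 + 20.3 + 22.8 + 42.7 + 31.0
Sum = 242.9 mm
Mean = 242.9 / 8 = 30.36 mm

30.36 mm


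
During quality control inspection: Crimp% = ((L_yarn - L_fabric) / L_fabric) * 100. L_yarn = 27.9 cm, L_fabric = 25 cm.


Formula: Crimp% = ((L_yarn - L_fabric) / L_fabric) * 100
Step 1: Extension = 27.9 - 25 = 2.9 cm
Step 2: Crimp% = (2.9 / 25) * 100
Step 3: Crimp% = 0.116 * 100 = 11.6%

11.6%


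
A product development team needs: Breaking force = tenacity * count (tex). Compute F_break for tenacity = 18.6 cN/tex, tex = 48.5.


Formula: Breaking force = Tenacity * Linear density
F = 18.6 cN/tex * 48.5 tex
F = 902.10 cN

902.10 cN


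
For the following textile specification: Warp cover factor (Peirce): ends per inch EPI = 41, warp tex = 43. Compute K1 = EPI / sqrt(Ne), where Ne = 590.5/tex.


Formula: K1 = EPI / sqrt(Ne), with Ne = 590.5 / tex_warp
Step 1: Ne = 590.5 / 43 = 13.733
Step 2: sqrt(Ne) = sqrt(13.733) = 3.7058
Step 3: K1 = 41 / 3.7058 = 11.1

11.1


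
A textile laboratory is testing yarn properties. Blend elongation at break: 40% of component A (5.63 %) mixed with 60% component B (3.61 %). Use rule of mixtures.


Formula: Blend property = (fraction_A * property_A) + (fraction_B * property_B)
Step 1: Contribution A = 40/100 * 5.63 % = 2.252 %
Step 2: Contribution B = 60/100 * 3.61 % = 2.166 %
Step 3: Blend elongation at break = 2.252 + 2.166 = 4.418 %

4.418 %


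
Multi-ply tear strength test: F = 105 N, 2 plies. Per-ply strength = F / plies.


Formula: Per-ply strength = Total force / Number of plies
Per-ply = 105 N / 2
Per-ply = 52.5 N

52.5 N


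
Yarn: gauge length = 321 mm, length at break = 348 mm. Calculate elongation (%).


Formula: Elongation (%) = ((L_break - L0) / L0) * 100
Step 1: Extension = 348 - 321 = 27 mm
Step 2: Elongation = (27 / 321) * 100
Step 3: Elongation = 0.084112 * 100 = 8.4112% ≈ 8.4%

8.4%


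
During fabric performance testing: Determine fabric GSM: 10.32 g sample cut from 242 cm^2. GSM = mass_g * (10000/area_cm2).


Formula: GSM = mass_g / area_m2
Step 1: Convert area: 242 cm^2 = 242 / 10000 = 0.0242 m^2
Step 2: GSM = 10.32 g / 0.0242 m^2 = 426.4 g/m^2

426.4 g/m^2


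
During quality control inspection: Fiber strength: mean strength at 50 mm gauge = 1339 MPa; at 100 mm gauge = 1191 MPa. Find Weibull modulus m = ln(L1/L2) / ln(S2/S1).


Formula: m = ln(L1/L2) / ln(S2/S1)
Step 1: ln(L1/L2) = ln(50/100) = -0.69315
Step 2: S2/S1 = 1191/1339 = 0.88947
Step 3: ln(S2/S1) = ln(0.88947) = -0.11713
Step 4: m = -0.69315 / -0.11713 = 5.92

5.92 (Weibull m)


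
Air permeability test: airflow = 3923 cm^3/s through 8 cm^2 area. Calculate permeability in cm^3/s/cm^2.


Formula: Air Permeability = Airflow / Test Area
AP = 3923 cm^3/s / 8 cm^2
AP = 490.4 cm^3/s/cm^2

490.4 cm^3/s/cm^2


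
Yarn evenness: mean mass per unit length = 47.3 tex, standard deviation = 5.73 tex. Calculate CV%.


Formula: CV% = (standard deviation / mean) * 100
Step 1: Ratio = 5.73 / 47.3 = 0.121142
Step 2: CV% = 0.121142 * 100 = 12.1142% ≈ 12.1%

12.1%


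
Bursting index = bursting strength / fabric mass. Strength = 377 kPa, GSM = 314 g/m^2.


Formula: Bursting Index = Bursting Strength / Fabric GSM
BI = 377 kPa / 314 g/m^2
BI = 1.201 kPa/(g/m^2)

1.201 kPa/(g/m^2)


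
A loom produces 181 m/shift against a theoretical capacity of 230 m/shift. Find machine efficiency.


Formula: Efficiency% = (Actual output / Theoretical output) * 100
Efficiency% = (181 / 230) * 100
Efficiency% = 0.786957 * 100 = 78.6957% ≈ 78.7%

78.7%


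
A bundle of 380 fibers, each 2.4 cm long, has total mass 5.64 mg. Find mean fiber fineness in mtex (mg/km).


Formula: fineness (mtex) = mass (mg) / total length (km) = (mass_mg / total_length_m) * 1000
Step 1: Convert fiber length: 2.4 cm = 0.024 m
Step 2: Total fiber length = 380 * 0.024 = 9.12 m
Step 3: Linear density = 5.64 mg / 9.12 m = 0.6184 mg/m
Step 4: fineness = 0.6184 * 1000 = 618.4 mtex

618.4 mtex


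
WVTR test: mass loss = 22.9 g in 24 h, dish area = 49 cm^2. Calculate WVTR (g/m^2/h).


Formula: WVTR = mass_loss / (area * time)
Step 1: Convert area: 49 cm^2 = 0.0049 m^2
Step 2: WVTR = 22.9 g / (0.0049 m^2 * 24 h)
Step 3: WVTR = 22.9 / 0.1176 = 194.7 g/m^2/h

194.7 g/m^2/h


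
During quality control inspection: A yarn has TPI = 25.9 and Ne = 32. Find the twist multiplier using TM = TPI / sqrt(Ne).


Formula: TM = TPI / sqrt(Ne)
Step 1: sqrt(Ne) = sqrt(32) = 5.6569
Step 2: TM = 25.9 / 5.6569 = 4.58

4.58 TM


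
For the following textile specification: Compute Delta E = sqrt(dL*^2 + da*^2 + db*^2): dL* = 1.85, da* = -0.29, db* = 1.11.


Formula: Delta E = sqrt(dL*^2 + da*^2 + db*^2)
Step 1: dL*^2 = 1.85^2 = 3.4225
Step 2: da*^2 = (-0.29)^2 = 0.0841
Step 3: db*^2 = 1.11^2 = 1.2321
Step 4: Sum = 3.4225 + 0.0841 + 1.2321 = 4.7387
Step 5: Delta E = sqrt(4.7387) = 2.18

2.18 Delta E


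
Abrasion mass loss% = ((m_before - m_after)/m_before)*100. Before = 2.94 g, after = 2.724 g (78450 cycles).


Formula: Mass loss% = ((m_before - m_after) / m_before) * 100
Step 1: Mass loss = 2.94 - 2.724 = 0.216 g
Step 2: Ratio = 0.216 / 2.94 = 0.0734694
Step 3: Mass loss% = 0.0734694 * 100 = 7.34694% ≈ 7.35%

7.35%


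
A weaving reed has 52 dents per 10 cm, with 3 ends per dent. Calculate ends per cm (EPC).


Formula: EPC = (dents per 10 cm * ends per dent) / 10
Step 1: Total ends per 10 cm = 52 * 3 = 156
Step 2: EPC = 156 / 10 = 15.6 ends/cm

15.6 ends/cm


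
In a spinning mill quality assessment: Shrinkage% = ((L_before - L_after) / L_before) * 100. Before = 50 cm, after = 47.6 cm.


Formula: Shrinkage% = ((L_before - L_after) / L_before) * 100
Step 1: Shrinkage = 50 - 47.6 = 2.4 cm
Step 2: Shrinkage% = (2.4 / 50) * 100
Step 3: Shrinkage% = 0.048 * 100 = 4.8%

4.8%


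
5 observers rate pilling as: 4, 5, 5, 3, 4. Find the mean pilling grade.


Formula: Mean = sum / count
Sum = 4 + 5 + 5 + 3 + 4 = 21
Mean = 21 / 5 = 4.2

4.2


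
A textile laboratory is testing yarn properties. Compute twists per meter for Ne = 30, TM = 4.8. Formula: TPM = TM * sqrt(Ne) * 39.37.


Formula: TPM = TM * sqrt(Ne) * 39.37
Step 1: sqrt(Ne) = sqrt(30) = 5.4772
Step 2: TM * sqrt(Ne) = 4.8 * 5.4772 = 26.2906
Step 3: TPM = 26.2906 * 39.37 = 1035 twists/m

1035 twists/m


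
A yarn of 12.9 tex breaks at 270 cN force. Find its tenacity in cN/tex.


Formula: Tenacity = Breaking force / Linear density
Tenacity = 270 cN / 12.9 tex
Tenacity = 20.93 cN/tex

20.93 cN/tex


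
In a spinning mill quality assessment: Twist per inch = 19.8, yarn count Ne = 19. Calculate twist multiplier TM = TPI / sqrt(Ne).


Formula: TM = TPI / sqrt(Ne)
Step 1: sqrt(Ne) = sqrt(19) = 4.3589
Step 2: TM = 19.8 / 4.3589 = 4.54

4.54 TM


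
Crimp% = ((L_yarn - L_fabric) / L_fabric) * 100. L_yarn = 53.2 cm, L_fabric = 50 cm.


Formula: Crimp% = ((L_yarn - L_fabric) / L_fabric) * 100
Step 1: Extension = 53.2 - 50 = 3.2 cm
Step 2: Crimp% = (3.2 / 50) * 100
Step 3: Crimp% = 0.064 * 100 = 6.4%

6.4%


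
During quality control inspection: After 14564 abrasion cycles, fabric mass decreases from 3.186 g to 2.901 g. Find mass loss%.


Formula: Mass loss% = ((m_before - m_after) / m_before) * 100
Step 1: Mass loss = 3.186 - 2.901 = 0.285 g
Step 2: Ratio = 0.285 / 3.186 = 0.0894539
Step 3: Mass loss% = 0.0894539 * 100 = 8.94539% ≈ 8.95%

8.95%


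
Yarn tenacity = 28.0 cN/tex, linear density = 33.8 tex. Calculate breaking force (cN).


Formula: Breaking force = Tenacity * Linear density
F = 28.0 cN/tex * 33.8 tex
F = 946.40 cN

946.40 cN


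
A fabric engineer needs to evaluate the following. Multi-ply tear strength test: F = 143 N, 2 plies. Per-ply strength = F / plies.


Formula: Per-ply strength = Total force / Number of plies
Per-ply = 143 N / 2
Per-ply = 71.5 N

71.5 N


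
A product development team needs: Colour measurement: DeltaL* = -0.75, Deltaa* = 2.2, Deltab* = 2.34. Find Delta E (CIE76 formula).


Formula: Delta E = sqrt(dL*^2 + da*^2 + db*^2)
Step 1: dL*^2 = (-0.75)^2 = 0.5625
Step 2: da*^2 = 2.2^2 = 4.84
Step 3: db*^2 = 2.34^2 = 5.4756
Step 4: Sum = 0.5625 + 4.84 + 5.4756 = 10.8781
Step 5: Delta E = sqrt(10.8781) = 3.3

3.3 Delta E


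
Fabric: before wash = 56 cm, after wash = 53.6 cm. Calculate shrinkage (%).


Formula: Shrinkage% = ((L_before - L_after) / L_before) * 100
Step 1: Shrinkage = 56 - 53.6 = 2.4 cm
Step 2: Shrinkage% = (2.4 / 56) * 100
Step 3: Shrinkage% = 0.042857 * 100 = 4.2857% ≈ 4.3%

4.3%


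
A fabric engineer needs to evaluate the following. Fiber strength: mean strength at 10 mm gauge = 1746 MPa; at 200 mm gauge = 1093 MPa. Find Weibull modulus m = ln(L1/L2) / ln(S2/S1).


Formula: m = ln(L1/L2) / ln(S2/S1)
Step 1: ln(L1/L2) = ln(10/200) = -2.99573
Step 2: S2/S1 = 1093/1746 = 0.626
Step 3: ln(S2/S1) = ln(0.626) = -0.46840
Step 4: m = -2.99573 / -0.46840 = 6.40

6.40 (Weibull m)


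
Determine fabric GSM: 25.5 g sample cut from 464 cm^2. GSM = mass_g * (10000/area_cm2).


Formula: GSM = mass_g / area_m2
Step 1: Convert area: 464 cm^2 = 464 / 10000 = 0.0464 m^2
Step 2: GSM = 25.5 g / 0.0464 m^2 = 549.6 g/m^2

549.6 g/m^2


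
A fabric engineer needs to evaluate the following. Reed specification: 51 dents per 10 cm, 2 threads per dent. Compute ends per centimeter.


Formula: EPC = (dents per 10 cm * ends per dent) / 10
Step 1: Total ends per 10 cm = 51 * 2 = 102
Step 2: EPC = 102 / 10 = 10.2 ends/cm

10.2 ends/cm


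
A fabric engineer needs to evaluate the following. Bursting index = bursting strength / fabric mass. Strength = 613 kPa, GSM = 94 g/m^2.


Formula: Bursting Index = Bursting Strength / Fabric GSM
BI = 613 kPa / 94 g/m^2
BI = 6.521 kPa/(g/m^2)

6.521 kPa/(g/m^2)


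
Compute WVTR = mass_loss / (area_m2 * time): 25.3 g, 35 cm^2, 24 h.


Formula: WVTR = mass_loss / (area * time)
Step 1: Convert area: 35 cm^2 = 0.0035 m^2
Step 2: WVTR = 25.3 g / (0.0035 m^2 * 24 h)
Step 3: WVTR = 25.3 / 0.084 = 301.2 g/m^2/h

301.2 g/m^2/h


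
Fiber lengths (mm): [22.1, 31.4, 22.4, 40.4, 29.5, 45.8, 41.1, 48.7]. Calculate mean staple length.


Formula: Mean = sum of lengths / count
Sum = 22.1 + 31.4 + 22.4 + 40.4 + 29.5 + 45.8 + 41.1 + 48.7
Sum = 281.4 mm
Mean = 281.4 / 8 = 35.18 mm

35.18 mm


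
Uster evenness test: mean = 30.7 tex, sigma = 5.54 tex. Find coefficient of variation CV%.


Formula: CV% = (standard deviation / mean) * 100
Step 1: Ratio = 5.54 / 30.7 = 0.180456
Step 2: CV% = 0.180456 * 100 = 18.0456% ≈ 18.0%

18.0%


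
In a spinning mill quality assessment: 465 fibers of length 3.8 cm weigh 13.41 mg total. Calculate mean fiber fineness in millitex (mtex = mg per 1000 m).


Formula: fineness (mtex) = mass (mg) / total length (km) = (mass_mg / total_length_m) * 1000
Step 1: Convert fiber length: 3.8 cm = 0.038 m
Step 2: Total fiber length = 465 * 0.038 = 17.67 m
Step 3: Linear density = 13.41 mg / 17.67 m = 0.7589 mg/m
Step 4: fineness = 0.7589 * 1000 = 758.9 mtex

758.9 mtex


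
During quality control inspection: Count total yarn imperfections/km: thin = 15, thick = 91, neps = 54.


Formula: Total = thin places + thick places + neps
Total = 15 + 91 + 54
Total = 160 imperfections/km

160 imperfections/km


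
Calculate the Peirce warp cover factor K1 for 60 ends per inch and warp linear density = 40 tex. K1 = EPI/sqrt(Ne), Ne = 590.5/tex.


Formula: K1 = EPI / sqrt(Ne), with Ne = 590.5 / tex_warp
Step 1: Ne = 590.5 / 40 = 14.763
Step 2: sqrt(Ne) = sqrt(14.763) = 3.8423
Step 3: K1 = 60 / 3.8423 = 15.6

15.6


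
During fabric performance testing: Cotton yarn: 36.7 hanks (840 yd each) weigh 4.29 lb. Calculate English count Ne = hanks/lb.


Formula: Ne = hanks / mass_lb
Substituting: Ne = 36.7 / 4.29
Ne = 8.6

8.6 Ne


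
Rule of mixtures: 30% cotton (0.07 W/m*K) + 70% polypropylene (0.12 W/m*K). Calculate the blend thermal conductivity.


Formula: Blend property = (fraction_A * property_A) + (fraction_B * property_B)
Step 1: Contribution A = 30/100 * 0.07 W/m*K = 0.021 W/m*K
Step 2: Contribution B = 70/100 * 0.12 W/m*K = 0.084 W/m*K
Step 3: Blend thermal conductivity = 0.021 + 0.084 = 0.105 W/m*K

0.105 W/m*K


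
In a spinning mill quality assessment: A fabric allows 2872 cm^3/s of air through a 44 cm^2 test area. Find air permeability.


Formula: Air Permeability = Airflow / Test Area
AP = 2872 cm^3/s / 44 cm^2
AP = 65.3 cm^3/s/cm^2

65.3 cm^3/s/cm^2


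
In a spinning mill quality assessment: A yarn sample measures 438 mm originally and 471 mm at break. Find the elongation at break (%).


Formula: Elongation (%) = ((L_break - L0) / L0) * 100
Step 1: Extension = 471 - 438 = 33 mm
Step 2: Elongation = (33 / 438) * 100
Step 3: Elongation = 0.075342 * 100 = 7.5342% ≈ 7.5%

7.5%


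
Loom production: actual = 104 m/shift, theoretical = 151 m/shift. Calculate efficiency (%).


Formula: Efficiency% = (Actual output / Theoretical output) * 100
Efficiency% = (104 / 151) * 100
Efficiency% = 0.688742 * 100 = 68.8742% ≈ 68.9%

68.9%


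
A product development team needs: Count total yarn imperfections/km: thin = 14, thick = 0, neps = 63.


Formula: Total = thin places + thick places + neps
Total = 14 + 0 + 63
Total = 77 imperfections/km

77 imperfections/km


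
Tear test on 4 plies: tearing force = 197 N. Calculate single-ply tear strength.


Formula: Per-ply strength = Total force / Number of plies
Per-ply = 197 N / 4
Per-ply = 49.25 N

49.25 N


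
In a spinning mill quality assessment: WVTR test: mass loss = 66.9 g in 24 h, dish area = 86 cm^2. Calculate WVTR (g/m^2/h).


Formula: WVTR = mass_loss / (area * time)
Step 1: Convert area: 86 cm^2 = 0.0086 m^2
Step 2: WVTR = 66.9 g / (0.0086 m^2 * 24 h)
Step 3: WVTR = 66.9 / 0.2064 = 324.1 g/m^2/h

324.1 g/m^2/h


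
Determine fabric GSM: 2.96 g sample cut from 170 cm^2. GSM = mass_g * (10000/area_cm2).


Formula: GSM = mass_g / area_m2
Step 1: Convert area: 170 cm^2 = 170 / 10000 = 0.017 m^2
Step 2: GSM = 2.96 g / 0.017 m^2 = 174.1 g/m^2

174.1 g/m^2


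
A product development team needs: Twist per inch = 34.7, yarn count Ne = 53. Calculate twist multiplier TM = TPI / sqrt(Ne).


Formula: TM = TPI / sqrt(Ne)
Step 1: sqrt(Ne) = sqrt(53) = 7.2801
Step 2: TM = 34.7 / 7.2801 = 4.77

4.77 TM


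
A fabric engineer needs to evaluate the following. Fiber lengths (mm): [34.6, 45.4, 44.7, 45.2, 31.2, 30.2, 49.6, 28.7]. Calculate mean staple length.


Formula: Mean = sum of lengths / count
Sum = 34.6 + 45.4 + 44.7 + 45.2 + 31.2 + 30.2 + 49.6 + 28.7
Sum = 309.6 mm
Mean = 309.6 / 8 = 38.70 mm

38.70 mm


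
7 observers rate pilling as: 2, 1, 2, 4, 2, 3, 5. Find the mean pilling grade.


Formula: Mean = sum / count
Sum = 2 + 1 + 2 + 4 + 2 + 3 + 5 = 19
Mean = 19 / 7 = 2.7

2.7


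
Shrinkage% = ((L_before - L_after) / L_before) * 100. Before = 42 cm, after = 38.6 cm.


Formula: Shrinkage% = ((L_before - L_after) / L_before) * 100
Step 1: Shrinkage = 42 - 38.6 = 3.4 cm
Step 2: Shrinkage% = (3.4 / 42) * 100
Step 3: Shrinkage% = 0.080952 * 100 = 8.0952% ≈ 8.1%

8.1%


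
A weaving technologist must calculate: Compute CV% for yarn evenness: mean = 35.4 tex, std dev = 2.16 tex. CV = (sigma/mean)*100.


Formula: CV% = (standard deviation / mean) * 100
Step 1: Ratio = 2.16 / 35.4 = 0.061017
Step 2: CV% = 0.061017 * 100 = 6.1017% ≈ 6.1%

6.1%


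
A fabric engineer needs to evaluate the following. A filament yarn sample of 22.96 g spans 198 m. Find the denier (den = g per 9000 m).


Formula: den = (mass_g / length_m) * 9000
Substituting: den = (22.96 / 198) * 9000
Intermediate: 22.96 / 198 = 0.1159596 g/m
den = 0.1159596 * 9000 = 1043.6 denier

1043.6 denier


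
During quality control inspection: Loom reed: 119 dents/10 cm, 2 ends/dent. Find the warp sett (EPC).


Formula: EPC = (dents per 10 cm * ends per dent) / 10
Step 1: Total ends per 10 cm = 119 * 2 = 238
Step 2: EPC = 238 / 10 = 23.8 ends/cm

23.8 ends/cm


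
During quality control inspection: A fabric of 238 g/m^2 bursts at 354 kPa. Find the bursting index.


Formula: Bursting Index = Bursting Strength / Fabric GSM
BI = 354 kPa / 238 g/m^2
BI = 1.487 kPa/(g/m^2)

1.487 kPa/(g/m^2)
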